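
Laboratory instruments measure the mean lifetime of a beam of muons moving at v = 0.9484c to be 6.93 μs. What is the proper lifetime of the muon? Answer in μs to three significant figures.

γ = 1/√(1 − 0.9484²) = 1/√0.1005 = 3.154
The lab-frame lifetime is the dilated interval; the proper lifetime is τ₀ = Δt/γ = 6.93/3.154 μs.

τ₀ = 2.20 μs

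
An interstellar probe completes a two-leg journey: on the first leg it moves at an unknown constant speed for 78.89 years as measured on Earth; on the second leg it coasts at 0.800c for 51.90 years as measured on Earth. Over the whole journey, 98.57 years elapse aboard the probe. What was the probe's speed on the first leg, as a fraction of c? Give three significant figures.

β = 0.519

Leg 1: speed unknown; τ_1 = 78.89/γ_1.
Leg 2: γ = 1/√(1 − 0.800²) = 5/3 ≈ 1.667; τ_2 = 51.90/1.667 = 31.14 years.
Total proper time: τ_1 + 31.14 = 98.57, so τ_1 = 98.57 − 31.14 = 67.43 years.
γ_1 = 78.89/67.43 = 1.170; β = √(1 − 1/γ²) = √0.2694.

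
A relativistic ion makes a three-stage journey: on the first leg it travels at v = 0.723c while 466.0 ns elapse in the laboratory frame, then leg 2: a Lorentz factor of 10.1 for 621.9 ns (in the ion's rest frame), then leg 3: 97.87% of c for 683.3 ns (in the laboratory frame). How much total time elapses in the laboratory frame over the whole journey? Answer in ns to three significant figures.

Leg 1: 466.0 ns is already measured in the laboratory frame.
Leg 2: γ = 10.1; Δt_2 = 10.10 × 621.9 = 6281 ns.
Leg 3: 683.3 ns is already measured in the laboratory frame.
Total: 466.0 + 6281 + 683.3 ns.

Δt = 7430 ns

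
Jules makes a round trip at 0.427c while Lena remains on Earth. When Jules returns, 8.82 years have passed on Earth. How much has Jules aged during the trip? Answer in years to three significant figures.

γ = 1/√(1 − 0.427²) = 1/√0.8177 = 1.106
Jules's clock measures proper time along the trip: τ = Δt/γ = 8.82/1.106 years.

τ = 7.98 years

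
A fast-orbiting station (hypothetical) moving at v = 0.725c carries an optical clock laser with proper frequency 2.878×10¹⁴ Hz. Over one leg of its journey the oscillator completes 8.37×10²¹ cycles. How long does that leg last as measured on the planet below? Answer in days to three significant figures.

Δt = 489 days

γ = 1/√(1 − 0.725²) = 1/√0.4744 = 1.452
Proper time for N cycles: τ = N/f = 8.37×10²¹/(2.878×10¹⁴) = 2.908×10⁷ s = 336.6 days.
Lab-frame duration Δt = γτ = 1.452 × 336.6 = 488.7 days.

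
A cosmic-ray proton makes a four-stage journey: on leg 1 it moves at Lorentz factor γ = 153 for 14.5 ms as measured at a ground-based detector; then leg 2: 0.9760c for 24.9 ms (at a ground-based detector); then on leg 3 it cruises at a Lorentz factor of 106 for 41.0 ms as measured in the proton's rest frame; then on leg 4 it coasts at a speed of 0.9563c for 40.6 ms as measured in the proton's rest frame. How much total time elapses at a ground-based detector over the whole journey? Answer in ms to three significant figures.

Δt = 4520 ms

Leg 1: 14.5 ms is already measured at a ground-based detector.
Leg 2: 24.9 ms is already measured at a ground-based detector.
Leg 3: γ = 106; Δt_3 = 106.0 × 41.0 = 4346 ms.
Leg 4: γ = 1/√(1 − 0.9563²) = 1/√0.08549 = 3.420; Δt_4 = 3.420 × 40.6 = 138.9 ms.
Total: 14.50 + 24.90 + 4346 + 138.9 ms.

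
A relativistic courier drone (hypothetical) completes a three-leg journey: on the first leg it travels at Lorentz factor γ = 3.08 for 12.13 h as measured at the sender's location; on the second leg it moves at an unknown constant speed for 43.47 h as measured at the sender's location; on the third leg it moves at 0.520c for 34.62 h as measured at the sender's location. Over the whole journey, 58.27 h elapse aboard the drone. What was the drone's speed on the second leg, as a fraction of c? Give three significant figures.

Leg 1: γ = 3.08; τ_1 = 12.13/3.080 = 3.938 h.
Leg 2: speed unknown; τ_2 = 43.47/γ_2.
Leg 3: γ = 1/√(1 − 0.520²) = 1/√0.7296 = 1.171; τ_3 = 34.62/1.171 = 29.57 h.
Total proper time: 3.938 + τ_2 + 29.57 = 58.27, so τ_2 = 58.27 − 33.51 = 24.76 h.
γ_2 = 43.47/24.76 = 1.756; β = √(1 − 1/γ²) = √0.6756.

β = 0.822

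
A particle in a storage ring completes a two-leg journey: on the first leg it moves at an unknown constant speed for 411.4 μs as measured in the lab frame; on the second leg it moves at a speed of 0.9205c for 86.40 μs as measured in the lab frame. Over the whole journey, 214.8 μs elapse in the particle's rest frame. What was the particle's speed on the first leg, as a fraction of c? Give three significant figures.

β = 0.898

Leg 1: speed unknown; τ_1 = 411.4/γ_1.
Leg 2: γ = 1/√(1 − 0.9205²) = 1/√0.1527 = 2.559; τ_2 = 86.40/2.559 = 33.76 μs.
Total proper time: τ_1 + 33.76 = 214.8, so τ_1 = 214.8 − 33.76 = 181.0 μs.
γ_1 = 411.4/181.0 = 2.272; β = √(1 − 1/γ²) = √0.8063.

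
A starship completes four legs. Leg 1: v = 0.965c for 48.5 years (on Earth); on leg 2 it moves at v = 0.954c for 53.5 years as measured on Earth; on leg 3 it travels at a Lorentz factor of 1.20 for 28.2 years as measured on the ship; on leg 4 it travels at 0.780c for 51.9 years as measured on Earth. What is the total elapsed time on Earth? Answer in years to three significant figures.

Leg 1: 48.5 years is already measured on Earth.
Leg 2: 53.5 years is already measured on Earth.
Leg 3: γ = 1.20; Δt_3 = 1.200 × 28.2 = 33.84 years.
Leg 4: 51.9 years is already measured on Earth.
Total: 48.50 + 53.50 + 33.84 + 51.90 years.

Δt = 188 years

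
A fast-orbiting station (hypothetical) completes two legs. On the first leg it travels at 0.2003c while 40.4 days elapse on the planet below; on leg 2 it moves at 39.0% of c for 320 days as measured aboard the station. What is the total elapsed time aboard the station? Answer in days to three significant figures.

τ = 360 days

Leg 1: γ = 1/√(1 − 0.2003²) = 1/√0.9599 = 1.021; τ_1 = 40.4/1.021 = 39.58 days.
Leg 2: 320 days is already measured aboard the station.
Total: 39.58 + 320.0 days.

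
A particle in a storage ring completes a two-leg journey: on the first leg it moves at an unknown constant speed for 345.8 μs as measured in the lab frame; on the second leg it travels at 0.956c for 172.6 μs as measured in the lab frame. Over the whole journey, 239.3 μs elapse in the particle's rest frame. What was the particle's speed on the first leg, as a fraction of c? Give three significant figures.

Leg 1: speed unknown; τ_1 = 345.8/γ_1.
Leg 2: γ = 1/√(1 − 0.956²) = 1/√0.08606 = 3.409; τ_2 = 172.6/3.409 = 50.64 μs.
Total proper time: τ_1 + 50.64 = 239.3, so τ_1 = 239.3 − 50.64 = 188.7 μs.
γ_1 = 345.8/188.7 = 1.833; β = √(1 − 1/γ²) = √0.7023.

β = 0.838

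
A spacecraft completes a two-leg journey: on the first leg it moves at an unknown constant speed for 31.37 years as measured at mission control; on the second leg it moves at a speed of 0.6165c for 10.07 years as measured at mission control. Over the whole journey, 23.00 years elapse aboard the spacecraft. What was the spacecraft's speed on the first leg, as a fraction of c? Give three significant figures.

β = 0.877

Leg 1: speed unknown; τ_1 = 31.37/γ_1.
Leg 2: γ = 1/√(1 − 0.6165²) = 1/√0.6199 = 1.270; τ_2 = 10.07/1.270 = 7.929 years.
Total proper time: τ_1 + 7.929 = 23.00, so τ_1 = 23.00 − 7.929 = 15.07 years.
γ_1 = 31.37/15.07 = 2.081; β = √(1 − 1/γ²) = √0.7692.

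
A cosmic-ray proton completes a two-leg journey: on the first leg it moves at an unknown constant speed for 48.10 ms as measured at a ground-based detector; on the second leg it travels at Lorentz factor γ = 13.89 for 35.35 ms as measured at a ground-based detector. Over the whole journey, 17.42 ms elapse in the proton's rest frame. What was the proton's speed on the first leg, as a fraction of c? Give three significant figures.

β = 0.951

Leg 1: speed unknown; τ_1 = 48.10/γ_1.
Leg 2: γ = 13.89; τ_2 = 35.35/13.89 = 2.545 ms.
Total proper time: τ_1 + 2.545 = 17.42, so τ_1 = 17.42 − 2.545 = 14.88 ms.
γ_1 = 48.10/14.88 = 3.234; β = √(1 − 1/γ²) = √0.9044.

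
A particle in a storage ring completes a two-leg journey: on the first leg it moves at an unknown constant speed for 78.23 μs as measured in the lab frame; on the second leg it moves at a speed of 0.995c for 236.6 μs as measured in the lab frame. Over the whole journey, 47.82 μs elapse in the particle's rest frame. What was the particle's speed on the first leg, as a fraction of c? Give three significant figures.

β = 0.951

Leg 1: speed unknown; τ_1 = 78.23/γ_1.
Leg 2: γ = 1/√(1 − 0.995²) = 1/√0.009975 = 10.01; τ_2 = 236.6/10.01 = 23.63 μs.
Total proper time: τ_1 + 23.63 = 47.82, so τ_1 = 47.82 − 23.63 = 24.19 μs.
γ_1 = 78.23/24.19 = 3.234; β = √(1 − 1/γ²) = √0.9044.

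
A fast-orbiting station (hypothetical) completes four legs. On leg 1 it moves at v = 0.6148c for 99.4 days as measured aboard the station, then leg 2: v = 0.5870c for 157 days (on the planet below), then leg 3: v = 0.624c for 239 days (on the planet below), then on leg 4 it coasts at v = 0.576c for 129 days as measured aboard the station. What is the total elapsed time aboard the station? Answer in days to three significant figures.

τ = 542 days

Leg 1: 99.4 days is already measured aboard the station.
Leg 2: γ = 1/√(1 − 0.5870²) = 1/√0.6554 = 1.235; τ_2 = 157/1.235 = 127.1 days.
Leg 3: γ = 1/√(1 − 0.624²) = 1/√0.6106 = 1.280; τ_3 = 239/1.280 = 186.8 days.
Leg 4: 129 days is already measured aboard the station.
Total: 99.40 + 127.1 + 186.8 + 129.0 days.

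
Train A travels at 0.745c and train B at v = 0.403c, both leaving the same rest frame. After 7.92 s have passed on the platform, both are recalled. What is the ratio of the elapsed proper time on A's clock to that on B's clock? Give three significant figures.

τ_A/τ_B = 0.729

A: γ = 1/√(1 − 0.745²) = 1/√0.4450 = 1.499. B: γ = 1/√(1 − 0.403²) = 1/√0.8376 = 1.093.
τ_A/τ_B = γ_B/γ_A = 1.093/1.499 = 0.7289, so τ_A/τ_B = 0.7289.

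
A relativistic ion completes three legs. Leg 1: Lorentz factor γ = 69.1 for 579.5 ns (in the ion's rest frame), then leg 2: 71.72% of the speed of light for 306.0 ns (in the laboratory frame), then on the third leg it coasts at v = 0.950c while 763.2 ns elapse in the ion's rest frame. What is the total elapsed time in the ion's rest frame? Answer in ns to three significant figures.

τ = 1560 ns

Leg 1: 579.5 ns is already measured in the ion's rest frame.
Leg 2: β = 0.7172; γ = 1/√(1 − 0.7172²) = 1/√0.4856 = 1.435; τ_2 = 306.0/1.435 = 213.2 ns.
Leg 3: 763.2 ns is already measured in the ion's rest frame.
Total: 579.5 + 213.2 + 763.2 ns.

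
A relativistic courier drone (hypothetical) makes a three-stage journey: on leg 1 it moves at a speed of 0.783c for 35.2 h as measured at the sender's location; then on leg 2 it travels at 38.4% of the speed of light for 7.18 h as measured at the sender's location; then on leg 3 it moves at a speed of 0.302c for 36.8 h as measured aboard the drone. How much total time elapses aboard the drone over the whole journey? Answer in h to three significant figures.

τ = 65.3 h

Leg 1: γ = 1/√(1 − 0.783²) = 1/√0.3869 = 1.608; τ_1 = 35.2/1.608 = 21.90 h.
Leg 2: β = 0.384; γ = 1/√(1 − 0.384²) = 1/√0.8525 = 1.083; τ_2 = 7.18/1.083 = 6.630 h.
Leg 3: 36.8 h is already measured aboard the drone.
Total: 21.90 + 6.630 + 36.80 h.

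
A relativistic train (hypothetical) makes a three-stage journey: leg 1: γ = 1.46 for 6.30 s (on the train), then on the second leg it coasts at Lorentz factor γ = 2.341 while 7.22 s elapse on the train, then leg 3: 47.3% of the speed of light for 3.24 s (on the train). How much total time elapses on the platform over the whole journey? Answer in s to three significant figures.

Δt = 29.8 s

Leg 1: γ = 1.46; Δt_1 = 1.460 × 6.30 = 9.198 s.
Leg 2: γ = 2.341; Δt_2 = 2.341 × 7.22 = 16.90 s.
Leg 3: β = 0.473; γ = 1/√(1 − 0.473²) = 1/√0.7763 = 1.135; Δt_3 = 1.135 × 3.24 = 3.677 s.
Total: 9.198 + 16.90 + 3.677 s.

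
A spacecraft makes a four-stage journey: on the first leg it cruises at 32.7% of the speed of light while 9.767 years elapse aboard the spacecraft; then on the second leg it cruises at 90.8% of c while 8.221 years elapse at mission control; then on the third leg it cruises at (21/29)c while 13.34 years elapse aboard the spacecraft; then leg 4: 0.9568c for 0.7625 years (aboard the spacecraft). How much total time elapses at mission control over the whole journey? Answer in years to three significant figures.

Δt = 40.5 years

Leg 1: β = 0.327; γ = 1/√(1 − 0.327²) = 1/√0.8931 = 1.058; Δt_1 = 1.058 × 9.767 = 10.34 years.
Leg 2: 8.221 years is already measured at mission control.
Leg 3: γ = 1/√(1 − (21/29)²) = 29/20 = 1.450; Δt_3 = 1.450 × 13.34 = 19.34 years.
Leg 4: γ = 1/√(1 − 0.9568²) = 1/√0.08453 = 3.439; Δt_4 = 3.439 × 0.7625 = 2.623 years.
Total: 10.34 + 8.221 + 19.34 + 2.623 years.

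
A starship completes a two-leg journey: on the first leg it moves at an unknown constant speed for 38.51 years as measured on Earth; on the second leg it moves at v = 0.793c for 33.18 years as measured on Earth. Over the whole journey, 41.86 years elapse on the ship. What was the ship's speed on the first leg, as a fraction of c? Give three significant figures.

β = 0.827

Leg 1: speed unknown; τ_1 = 38.51/γ_1.
Leg 2: γ = 1/√(1 − 0.793²) = 1/√0.3712 = 1.641; τ_2 = 33.18/1.641 = 20.21 years.
Total proper time: τ_1 + 20.21 = 41.86, so τ_1 = 41.86 − 20.21 = 21.65 years.
γ_1 = 38.51/21.65 = 1.779; β = √(1 − 1/γ²) = √0.6841.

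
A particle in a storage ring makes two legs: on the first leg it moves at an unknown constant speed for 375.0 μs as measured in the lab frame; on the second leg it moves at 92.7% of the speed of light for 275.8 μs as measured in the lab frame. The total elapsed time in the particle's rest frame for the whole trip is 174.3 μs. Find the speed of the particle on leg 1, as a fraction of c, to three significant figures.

β = 0.982

Leg 1: speed unknown; τ_1 = 375.0/γ_1.
Leg 2: β = 0.927; γ = 1/√(1 − 0.927²) = 1/√0.1407 = 2.666; τ_2 = 275.8/2.666 = 103.4 μs.
Total proper time: τ_1 + 103.4 = 174.3, so τ_1 = 174.3 − 103.4 = 70.86 μs.
γ_1 = 375.0/70.86 = 5.292; β = √(1 − 1/γ²) = √0.9643.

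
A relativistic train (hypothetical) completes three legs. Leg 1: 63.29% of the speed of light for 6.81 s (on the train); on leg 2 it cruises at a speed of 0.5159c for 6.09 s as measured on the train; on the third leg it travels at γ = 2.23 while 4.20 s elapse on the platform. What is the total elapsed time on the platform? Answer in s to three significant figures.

Leg 1: β = 0.6329; γ = 1/√(1 − 0.6329²) = 1/√0.5994 = 1.292; Δt_1 = 1.292 × 6.81 = 8.796 s.
Leg 2: γ = 1/√(1 − 0.5159²) = 1/√0.7338 = 1.167; Δt_2 = 1.167 × 6.09 = 7.109 s.
Leg 3: 4.20 s is already measured on the platform.
Total: 8.796 + 7.109 + 4.200 s.

Δt = 20.1 s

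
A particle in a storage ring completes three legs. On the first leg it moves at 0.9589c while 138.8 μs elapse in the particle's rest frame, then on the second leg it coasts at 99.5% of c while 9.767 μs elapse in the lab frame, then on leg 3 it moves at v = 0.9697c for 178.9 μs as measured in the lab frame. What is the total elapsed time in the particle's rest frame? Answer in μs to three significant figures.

Leg 1: 138.8 μs is already measured in the particle's rest frame.
Leg 2: β = 0.995; γ = 1/√(1 − 0.995²) = 1/√0.009975 = 10.01; τ_2 = 9.767/10.01 = 0.9755 μs.
Leg 3: γ = 1/√(1 − 0.9697²) = 1/√0.05968 = 4.093; τ_3 = 178.9/4.093 = 43.71 μs.
Total: 138.8 + 0.9755 + 43.71 μs.

τ = 183 μs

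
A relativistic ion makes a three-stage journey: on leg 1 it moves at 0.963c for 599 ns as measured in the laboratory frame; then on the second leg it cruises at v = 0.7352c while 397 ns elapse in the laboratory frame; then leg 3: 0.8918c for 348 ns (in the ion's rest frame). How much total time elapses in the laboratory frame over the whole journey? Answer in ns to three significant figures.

Leg 1: 599 ns is already measured in the laboratory frame.
Leg 2: 397 ns is already measured in the laboratory frame.
Leg 3: γ = 1/√(1 − 0.8918²) = 1/√0.2047 = 2.210; Δt_3 = 2.210 × 348 = 769.2 ns.
Total: 599.0 + 397.0 + 769.2 ns.

Δt = 1770 ns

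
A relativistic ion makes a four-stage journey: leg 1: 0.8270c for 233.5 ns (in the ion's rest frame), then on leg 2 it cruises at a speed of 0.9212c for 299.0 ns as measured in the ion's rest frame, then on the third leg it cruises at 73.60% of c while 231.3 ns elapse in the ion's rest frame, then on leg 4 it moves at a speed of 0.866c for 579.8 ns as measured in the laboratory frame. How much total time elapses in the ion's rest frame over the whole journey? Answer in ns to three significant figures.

Leg 1: 233.5 ns is already measured in the ion's rest frame.
Leg 2: 299.0 ns is already measured in the ion's rest frame.
Leg 3: 231.3 ns is already measured in the ion's rest frame.
Leg 4: γ = 1/√(1 − 0.866²) = 1/√0.2500 = 2.000; τ_4 = 579.8/2.000 = 289.9 ns.
Total: 233.5 + 299.0 + 231.3 + 289.9 ns.

τ = 1050 ns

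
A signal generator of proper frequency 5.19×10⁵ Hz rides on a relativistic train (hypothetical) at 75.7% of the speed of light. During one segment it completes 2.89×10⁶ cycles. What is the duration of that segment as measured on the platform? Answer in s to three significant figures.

β = 0.757; γ = 1/√(1 − 0.757²) = 1/√0.4270 = 1.530
Proper time for N cycles: τ = N/f = 2.89×10⁶/(5.19×10⁵) = 5.568×10⁰ s = 5.568 s.
Lab-frame duration Δt = γτ = 1.530 × 5.568 = 8.522 s.

Δt = 8.52 s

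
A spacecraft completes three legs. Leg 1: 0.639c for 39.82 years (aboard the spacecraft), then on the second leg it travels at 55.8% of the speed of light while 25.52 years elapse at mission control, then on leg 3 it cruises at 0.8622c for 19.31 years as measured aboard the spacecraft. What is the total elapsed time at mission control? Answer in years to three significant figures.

Leg 1: γ = 1/√(1 − 0.639²) = 1/√0.5917 = 1.300; Δt_1 = 1.300 × 39.82 = 51.77 years.
Leg 2: 25.52 years is already measured at mission control.
Leg 3: γ = 1/√(1 − 0.8622²) = 1/√0.2566 = 1.974; Δt_3 = 1.974 × 19.31 = 38.12 years.
Total: 51.77 + 25.52 + 38.12 years.

Δt = 115 years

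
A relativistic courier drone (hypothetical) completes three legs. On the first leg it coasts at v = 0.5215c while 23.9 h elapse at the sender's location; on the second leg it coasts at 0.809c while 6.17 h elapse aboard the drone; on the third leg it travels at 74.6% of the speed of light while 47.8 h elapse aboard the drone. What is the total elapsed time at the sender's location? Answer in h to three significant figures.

Δt = 106 h

Leg 1: 23.9 h is already measured at the sender's location.
Leg 2: γ = 1/√(1 − 0.809²) = 1/√0.3455 = 1.701; Δt_2 = 1.701 × 6.17 = 10.50 h.
Leg 3: β = 0.746; γ = 1/√(1 − 0.746²) = 1/√0.4435 = 1.502; Δt_3 = 1.502 × 47.8 = 71.78 h.
Total: 23.90 + 10.50 + 71.78 h.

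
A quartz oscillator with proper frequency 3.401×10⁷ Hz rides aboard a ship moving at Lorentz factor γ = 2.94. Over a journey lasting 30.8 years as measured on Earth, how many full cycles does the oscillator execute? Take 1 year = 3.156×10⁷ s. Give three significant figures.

N = 1.12×10¹⁶

γ = 2.94
The oscillator's own cycle count is N = f × τ where τ is the proper time on the ship. τ = Δt/γ = 30.8/2.940 = 10.48 years = 3.306×10⁸ s.
N = 3.401×10⁷ × 3.306×10⁸ = 1.124×10¹⁶.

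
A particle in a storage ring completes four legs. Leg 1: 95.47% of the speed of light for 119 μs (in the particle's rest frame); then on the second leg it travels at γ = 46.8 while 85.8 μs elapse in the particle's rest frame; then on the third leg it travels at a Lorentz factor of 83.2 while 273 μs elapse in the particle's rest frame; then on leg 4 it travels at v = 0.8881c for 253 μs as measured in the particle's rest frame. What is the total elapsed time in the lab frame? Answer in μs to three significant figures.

Δt = 2.77×10⁴ μs

Leg 1: β = 0.9547; γ = 1/√(1 − 0.9547²) = 1/√0.08855 = 3.361; Δt_1 = 3.361 × 119 = 399.9 μs.
Leg 2: γ = 46.8; Δt_2 = 46.80 × 85.8 = 4015 μs.
Leg 3: γ = 83.2; Δt_3 = 83.20 × 273 = 2.271×10⁴ μs.
Leg 4: γ = 1/√(1 − 0.8881²) = 1/√0.2113 = 2.176; Δt_4 = 2.176 × 253 = 550.4 μs.
Total: 399.9 + 4015 + 2.271×10⁴ + 550.4 μs.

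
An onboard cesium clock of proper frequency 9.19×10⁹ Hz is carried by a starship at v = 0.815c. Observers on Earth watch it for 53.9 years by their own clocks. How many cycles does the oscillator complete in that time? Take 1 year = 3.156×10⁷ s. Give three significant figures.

γ = 1/√(1 − 0.815²) = 1/√0.3358 = 1.726
During 53.9 years of lab time, the oscillator's proper time advances by τ = Δt/γ = 53.9/1.726 = 31.23 years = 9.857×10⁸ s.
N = f × τ = 9.19×10⁹ × 9.857×10⁸ = 9.059×10¹⁸.

N = 9.06×10¹⁸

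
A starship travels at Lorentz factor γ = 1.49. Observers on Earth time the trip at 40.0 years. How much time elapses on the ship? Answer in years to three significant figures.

γ = 1.49
The interval measured on Earth is the dilated one; the clock on the ship measures the proper time τ = Δt/γ = 40.0/1.490 years.

τ = 26.8 years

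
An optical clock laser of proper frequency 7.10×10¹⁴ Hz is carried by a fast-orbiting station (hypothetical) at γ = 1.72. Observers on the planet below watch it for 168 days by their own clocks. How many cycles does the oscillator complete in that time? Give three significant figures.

γ = 1.72
During 168 days of lab time, the oscillator's proper time advances by τ = Δt/γ = 168/1.720 = 97.67 days = 8.439×10⁶ s.
N = f × τ = 7.10×10¹⁴ × 8.439×10⁶ = 5.992×10²¹.

N = 5.99×10²¹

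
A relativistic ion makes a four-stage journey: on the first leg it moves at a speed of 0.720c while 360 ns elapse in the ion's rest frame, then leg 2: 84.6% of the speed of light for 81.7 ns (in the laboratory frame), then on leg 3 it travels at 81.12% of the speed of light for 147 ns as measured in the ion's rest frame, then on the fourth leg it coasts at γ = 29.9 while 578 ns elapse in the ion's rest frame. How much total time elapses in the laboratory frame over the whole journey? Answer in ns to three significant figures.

Δt = 1.81×10⁴ ns

Leg 1: γ = 1/√(1 − 0.720²) = 1/√0.4816 = 1.441; Δt_1 = 1.441 × 360 = 518.8 ns.
Leg 2: 81.7 ns is already measured in the laboratory frame.
Leg 3: β = 0.8112; γ = 1/√(1 − 0.8112²) = 1/√0.3420 = 1.710; Δt_3 = 1.710 × 147 = 251.4 ns.
Leg 4: γ = 29.9; Δt_4 = 29.90 × 578 = 1.728×10⁴ ns.
Total: 518.8 + 81.70 + 251.4 + 1.728×10⁴ ns.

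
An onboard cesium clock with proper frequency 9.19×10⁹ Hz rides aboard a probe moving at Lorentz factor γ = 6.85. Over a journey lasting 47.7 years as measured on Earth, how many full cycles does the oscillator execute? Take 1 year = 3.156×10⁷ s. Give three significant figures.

γ = 6.85
The oscillator's own cycle count is N = f × τ where τ is the proper time aboard the probe. τ = Δt/γ = 47.7/6.850 = 6.964 years = 2.198×10⁸ s.
N = 9.19×10⁹ × 2.198×10⁸ = 2.020×10¹⁸.

N = 2.02×10¹⁸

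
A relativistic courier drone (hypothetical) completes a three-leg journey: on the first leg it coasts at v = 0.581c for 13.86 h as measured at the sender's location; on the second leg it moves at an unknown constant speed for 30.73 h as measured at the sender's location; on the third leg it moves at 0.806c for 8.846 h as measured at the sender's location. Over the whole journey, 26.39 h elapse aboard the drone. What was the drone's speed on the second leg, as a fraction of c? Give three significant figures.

Leg 1: γ = 1/√(1 − 0.581²) = 1/√0.6624 = 1.229; τ_1 = 13.86/1.229 = 11.28 h.
Leg 2: speed unknown; τ_2 = 30.73/γ_2.
Leg 3: γ = 1/√(1 − 0.806²) = 1/√0.3504 = 1.689; τ_3 = 8.846/1.689 = 5.236 h.
Total proper time: 11.28 + τ_2 + 5.236 = 26.39, so τ_2 = 26.39 − 16.52 = 9.873 h.
γ_2 = 30.73/9.873 = 3.112; β = √(1 − 1/γ²) = √0.8968.

β = 0.947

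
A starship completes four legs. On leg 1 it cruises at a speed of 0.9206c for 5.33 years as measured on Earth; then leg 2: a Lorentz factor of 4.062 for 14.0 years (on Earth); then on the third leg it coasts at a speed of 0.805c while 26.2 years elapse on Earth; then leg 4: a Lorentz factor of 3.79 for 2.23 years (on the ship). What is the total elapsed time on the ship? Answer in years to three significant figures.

τ = 23.3 years

Leg 1: γ = 1/√(1 − 0.9206²) = 1/√0.1525 = 2.561; τ_1 = 5.33/2.561 = 2.081 years.
Leg 2: γ = 4.062; τ_2 = 14.0/4.062 = 3.447 years.
Leg 3: γ = 1/√(1 − 0.805²) = 1/√0.3520 = 1.686; τ_3 = 26.2/1.686 = 15.54 years.
Leg 4: 2.23 years is already measured on the ship.
Total: 2.081 + 3.447 + 15.54 + 2.230 years.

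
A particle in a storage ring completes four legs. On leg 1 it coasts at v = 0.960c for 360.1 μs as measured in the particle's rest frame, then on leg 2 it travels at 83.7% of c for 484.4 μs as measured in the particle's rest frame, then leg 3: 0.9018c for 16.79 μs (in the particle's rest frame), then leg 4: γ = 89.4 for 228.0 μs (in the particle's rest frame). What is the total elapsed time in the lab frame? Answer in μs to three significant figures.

Leg 1: γ = 1/√(1 − 0.960²) = 1/√0.07840 = 3.571; Δt_1 = 3.571 × 360.1 = 1286 μs.
Leg 2: β = 0.837; γ = 1/√(1 − 0.837²) = 1/√0.2994 = 1.827; Δt_2 = 1.827 × 484.4 = 885.2 μs.
Leg 3: γ = 1/√(1 − 0.9018²) = 1/√0.1868 = 2.314; Δt_3 = 2.314 × 16.79 = 38.85 μs.
Leg 4: γ = 89.4; Δt_4 = 89.40 × 228.0 = 2.038×10⁴ μs.
Total: 1286 + 885.2 + 38.85 + 2.038×10⁴ μs.

Δt = 2.26×10⁴ μs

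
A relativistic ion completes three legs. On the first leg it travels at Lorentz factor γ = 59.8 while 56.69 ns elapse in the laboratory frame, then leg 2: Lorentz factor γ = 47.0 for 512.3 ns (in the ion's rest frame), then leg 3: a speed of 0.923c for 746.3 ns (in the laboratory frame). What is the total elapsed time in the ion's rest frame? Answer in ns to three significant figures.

Leg 1: γ = 59.8; τ_1 = 56.69/59.80 = 0.9480 ns.
Leg 2: 512.3 ns is already measured in the ion's rest frame.
Leg 3: γ = 1/√(1 − 0.923²) = 1/√0.1481 = 2.599; τ_3 = 746.3/2.599 = 287.2 ns.
Total: 0.9480 + 512.3 + 287.2 ns.

τ = 800 ns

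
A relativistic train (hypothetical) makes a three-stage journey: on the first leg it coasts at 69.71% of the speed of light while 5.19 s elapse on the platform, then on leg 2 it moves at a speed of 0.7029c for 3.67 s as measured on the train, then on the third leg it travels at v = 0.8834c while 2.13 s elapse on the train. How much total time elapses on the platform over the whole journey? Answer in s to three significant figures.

Δt = 14.9 s

Leg 1: 5.19 s is already measured on the platform.
Leg 2: γ = 1/√(1 − 0.7029²) = 1/√0.5059 = 1.406; Δt_2 = 1.406 × 3.67 = 5.160 s.
Leg 3: γ = 1/√(1 − 0.8834²) = 1/√0.2196 = 2.134; Δt_3 = 2.134 × 2.13 = 4.545 s.
Total: 5.190 + 5.160 + 4.545 s.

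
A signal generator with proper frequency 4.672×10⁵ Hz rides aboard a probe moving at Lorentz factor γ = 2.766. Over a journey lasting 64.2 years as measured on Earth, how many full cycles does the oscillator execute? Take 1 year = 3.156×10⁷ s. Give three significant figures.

N = 3.42×10¹⁴

γ = 2.766
The oscillator's own cycle count is N = f × τ where τ is the proper time aboard the probe. τ = Δt/γ = 64.2/2.766 = 23.21 years = 7.325×10⁸ s.
N = 4.672×10⁵ × 7.325×10⁸ = 3.422×10¹⁴.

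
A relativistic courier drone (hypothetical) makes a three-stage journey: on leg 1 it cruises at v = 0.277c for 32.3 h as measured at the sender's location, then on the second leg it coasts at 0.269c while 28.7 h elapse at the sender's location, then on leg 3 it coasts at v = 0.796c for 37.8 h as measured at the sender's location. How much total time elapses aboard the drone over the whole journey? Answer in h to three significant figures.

τ = 81.6 h

Leg 1: γ = 1/√(1 − 0.277²) = 1/√0.9233 = 1.041; τ_1 = 32.3/1.041 = 31.04 h.
Leg 2: γ = 1/√(1 − 0.269²) = 1/√0.9276 = 1.038; τ_2 = 28.7/1.038 = 27.64 h.
Leg 3: γ = 1/√(1 − 0.796²) = 1/√0.3664 = 1.652; τ_3 = 37.8/1.652 = 22.88 h.
Total: 31.04 + 27.64 + 22.88 h.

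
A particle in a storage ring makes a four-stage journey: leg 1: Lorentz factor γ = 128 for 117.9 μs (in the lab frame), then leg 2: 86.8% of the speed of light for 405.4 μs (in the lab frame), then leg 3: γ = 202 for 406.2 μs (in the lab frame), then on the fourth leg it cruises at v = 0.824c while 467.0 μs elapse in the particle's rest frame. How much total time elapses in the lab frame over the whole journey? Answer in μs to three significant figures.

Leg 1: 117.9 μs is already measured in the lab frame.
Leg 2: 405.4 μs is already measured in the lab frame.
Leg 3: 406.2 μs is already measured in the lab frame.
Leg 4: γ = 1/√(1 − 0.824²) = 1/√0.3210 = 1.765; Δt_4 = 1.765 × 467.0 = 824.2 μs.
Total: 117.9 + 405.4 + 406.2 + 824.2 μs.

Δt = 1750 μs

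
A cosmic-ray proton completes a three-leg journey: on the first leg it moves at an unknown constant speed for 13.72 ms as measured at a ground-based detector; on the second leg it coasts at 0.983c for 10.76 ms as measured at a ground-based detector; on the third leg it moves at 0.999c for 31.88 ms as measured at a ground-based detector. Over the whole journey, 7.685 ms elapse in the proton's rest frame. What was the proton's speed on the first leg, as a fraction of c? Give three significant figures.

Leg 1: speed unknown; τ_1 = 13.72/γ_1.
Leg 2: γ = 1/√(1 − 0.983²) = 1/√0.03371 = 5.446; τ_2 = 10.76/5.446 = 1.976 ms.
Leg 3: γ = 1/√(1 − 0.999²) = 1/√0.001999 = 22.37; τ_3 = 31.88/22.37 = 1.425 ms.
Total proper time: τ_1 + 1.976 + 1.425 = 7.685, so τ_1 = 7.685 − 3.401 = 4.284 ms.
γ_1 = 13.72/4.284 = 3.203; β = √(1 − 1/γ²) = √0.9025.

β = 0.950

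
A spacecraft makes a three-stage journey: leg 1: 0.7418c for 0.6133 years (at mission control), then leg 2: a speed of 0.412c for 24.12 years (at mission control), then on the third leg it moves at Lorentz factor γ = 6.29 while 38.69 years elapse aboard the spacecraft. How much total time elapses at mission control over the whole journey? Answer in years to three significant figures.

Δt = 268 years

Leg 1: 0.6133 years is already measured at mission control.
Leg 2: 24.12 years is already measured at mission control.
Leg 3: γ = 6.29; Δt_3 = 6.290 × 38.69 = 243.4 years.
Total: 0.6133 + 24.12 + 243.4 years.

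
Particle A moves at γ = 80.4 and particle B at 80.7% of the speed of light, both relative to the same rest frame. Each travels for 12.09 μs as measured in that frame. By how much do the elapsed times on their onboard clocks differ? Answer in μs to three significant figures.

A: γ = 80.4; τ_A = 12.09/80.40 = 0.1504 μs.
B: β = 0.807; γ = 1/√(1 − 0.807²) = 1/√0.3488 = 1.693; τ_B = 12.09/1.693 = 7.140 μs.

|τ_A − τ_B| = 6.99 μs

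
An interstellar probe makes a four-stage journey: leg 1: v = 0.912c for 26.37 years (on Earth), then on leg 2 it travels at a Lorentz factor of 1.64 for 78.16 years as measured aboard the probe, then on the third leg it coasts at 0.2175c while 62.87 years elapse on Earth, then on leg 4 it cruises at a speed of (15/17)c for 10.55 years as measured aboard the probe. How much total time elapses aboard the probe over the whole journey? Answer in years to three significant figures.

Leg 1: γ = 1/√(1 − 0.912²) = 1/√0.1683 = 2.438; τ_1 = 26.37/2.438 = 10.82 years.
Leg 2: 78.16 years is already measured aboard the probe.
Leg 3: γ = 1/√(1 − 0.2175²) = 1/√0.9527 = 1.025; τ_3 = 62.87/1.025 = 61.36 years.
Leg 4: 10.55 years is already measured aboard the probe.
Total: 10.82 + 78.16 + 61.36 + 10.55 years.

τ = 161 years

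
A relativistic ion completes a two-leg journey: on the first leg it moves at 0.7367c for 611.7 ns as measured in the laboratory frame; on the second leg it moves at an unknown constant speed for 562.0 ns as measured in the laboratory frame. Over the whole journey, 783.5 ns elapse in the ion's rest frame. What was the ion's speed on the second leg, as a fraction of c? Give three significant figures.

Leg 1: γ = 1/√(1 − 0.7367²) = 1/√0.4573 = 1.479; τ_1 = 611.7/1.479 = 413.6 ns.
Leg 2: speed unknown; τ_2 = 562.0/γ_2.
Total proper time: 413.6 + τ_2 = 783.5, so τ_2 = 783.5 − 413.6 = 369.9 ns.
γ_2 = 562.0/369.9 = 1.520; β = √(1 − 1/γ²) = √0.5669.

β = 0.753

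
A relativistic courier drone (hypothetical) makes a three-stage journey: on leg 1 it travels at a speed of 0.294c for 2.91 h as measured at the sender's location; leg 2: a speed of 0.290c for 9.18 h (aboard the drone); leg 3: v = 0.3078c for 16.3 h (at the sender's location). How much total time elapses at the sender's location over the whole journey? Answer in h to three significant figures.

Δt = 28.8 h

Leg 1: 2.91 h is already measured at the sender's location.
Leg 2: γ = 1/√(1 − 0.290²) = 1/√0.9159 = 1.045; Δt_2 = 1.045 × 9.18 = 9.592 h.
Leg 3: 16.3 h is already measured at the sender's location.
Total: 2.910 + 9.592 + 16.30 h.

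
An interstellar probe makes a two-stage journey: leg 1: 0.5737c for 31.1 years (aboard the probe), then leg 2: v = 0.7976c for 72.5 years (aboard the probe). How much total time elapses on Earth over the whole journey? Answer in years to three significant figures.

Δt = 158 years

Leg 1: γ = 1/√(1 − 0.5737²) = 1/√0.6709 = 1.221; Δt_1 = 1.221 × 31.1 = 37.97 years.
Leg 2: γ = 1/√(1 − 0.7976²) = 1/√0.3638 = 1.658; Δt_2 = 1.658 × 72.5 = 120.2 years.
Total: 37.97 + 120.2 years.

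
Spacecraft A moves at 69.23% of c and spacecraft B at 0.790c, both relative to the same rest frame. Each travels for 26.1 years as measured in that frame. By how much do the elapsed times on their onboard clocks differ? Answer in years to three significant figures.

|τ_A − τ_B| = 2.83 years

A: β = 0.6923; γ = 1/√(1 − 0.6923²) = 1/√0.5207 = 1.386; τ_A = 26.1/1.386 = 18.83 years.
B: γ = 1/√(1 − 0.790²) = 1/√0.3759 = 1.631; τ_B = 26.1/1.631 = 16.00 years.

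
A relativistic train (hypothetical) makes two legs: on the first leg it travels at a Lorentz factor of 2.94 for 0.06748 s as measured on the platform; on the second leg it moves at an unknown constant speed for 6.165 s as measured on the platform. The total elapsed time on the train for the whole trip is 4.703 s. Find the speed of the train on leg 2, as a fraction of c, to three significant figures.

Leg 1: γ = 2.94; τ_1 = 0.06748/2.940 = 0.02295 s.
Leg 2: speed unknown; τ_2 = 6.165/γ_2.
Total proper time: 0.02295 + τ_2 = 4.703, so τ_2 = 4.703 − 0.02295 = 4.680 s.
γ_2 = 6.165/4.680 = 1.317; β = √(1 − 1/γ²) = √0.4237.

β = 0.651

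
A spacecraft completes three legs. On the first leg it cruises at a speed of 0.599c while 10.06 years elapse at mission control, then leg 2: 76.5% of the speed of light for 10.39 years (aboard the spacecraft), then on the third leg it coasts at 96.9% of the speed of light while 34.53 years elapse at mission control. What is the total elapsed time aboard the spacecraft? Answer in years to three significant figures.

τ = 27.0 years

Leg 1: γ = 1/√(1 − 0.599²) = 1/√0.6412 = 1.249; τ_1 = 10.06/1.249 = 8.056 years.
Leg 2: 10.39 years is already measured aboard the spacecraft.
Leg 3: β = 0.969; γ = 1/√(1 − 0.969²) = 1/√0.06104 = 4.048; τ_3 = 34.53/4.048 = 8.531 years.
Total: 8.056 + 10.39 + 8.531 years.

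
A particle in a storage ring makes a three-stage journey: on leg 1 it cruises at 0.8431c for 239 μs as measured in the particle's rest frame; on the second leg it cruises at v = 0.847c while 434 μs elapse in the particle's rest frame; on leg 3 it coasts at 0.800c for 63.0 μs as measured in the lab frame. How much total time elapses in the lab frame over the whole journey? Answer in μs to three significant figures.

Leg 1: γ = 1/√(1 − 0.8431²) = 1/√0.2892 = 1.860; Δt_1 = 1.860 × 239 = 444.4 μs.
Leg 2: γ = 1/√(1 − 0.847²) = 1/√0.2826 = 1.881; Δt_2 = 1.881 × 434 = 816.4 μs.
Leg 3: 63.0 μs is already measured in the lab frame.
Total: 444.4 + 816.4 + 63.00 μs.

Δt = 1320 μs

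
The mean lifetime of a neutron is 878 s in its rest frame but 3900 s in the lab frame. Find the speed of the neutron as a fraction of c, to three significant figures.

γ = Δt/τ₀ = 3900/878 = 4.442
β = √(1 − 1/γ²) = √(1 − 0.05068) = √0.9493

v = 0.974c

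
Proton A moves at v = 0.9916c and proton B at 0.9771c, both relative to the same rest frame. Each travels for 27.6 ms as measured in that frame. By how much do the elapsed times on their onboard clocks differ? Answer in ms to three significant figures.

|τ_A − τ_B| = 2.30 ms

A: γ = 1/√(1 − 0.9916²) = 1/√0.01673 = 7.731; τ_A = 27.6/7.731 = 3.570 ms.
B: γ = 1/√(1 − 0.9771²) = 1/√0.04528 = 4.700; τ_B = 27.6/4.700 = 5.873 ms.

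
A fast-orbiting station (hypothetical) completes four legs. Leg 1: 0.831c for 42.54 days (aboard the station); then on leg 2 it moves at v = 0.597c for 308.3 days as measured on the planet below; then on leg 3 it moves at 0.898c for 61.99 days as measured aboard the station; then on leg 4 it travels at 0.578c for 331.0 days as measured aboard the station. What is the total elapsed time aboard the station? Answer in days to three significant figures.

Leg 1: 42.54 days is already measured aboard the station.
Leg 2: γ = 1/√(1 − 0.597²) = 1/√0.6436 = 1.247; τ_2 = 308.3/1.247 = 247.3 days.
Leg 3: 61.99 days is already measured aboard the station.
Leg 4: 331.0 days is already measured aboard the station.
Total: 42.54 + 247.3 + 61.99 + 331.0 days.

τ = 683 days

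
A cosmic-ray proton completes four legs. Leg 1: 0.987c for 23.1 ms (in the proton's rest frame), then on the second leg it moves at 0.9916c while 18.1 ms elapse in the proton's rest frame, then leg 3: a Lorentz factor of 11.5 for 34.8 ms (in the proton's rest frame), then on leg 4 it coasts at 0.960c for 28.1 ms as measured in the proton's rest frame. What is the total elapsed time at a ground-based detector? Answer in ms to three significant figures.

Leg 1: γ = 1/√(1 − 0.987²) = 1/√0.02583 = 6.222; Δt_1 = 6.222 × 23.1 = 143.7 ms.
Leg 2: γ = 1/√(1 − 0.9916²) = 1/√0.01673 = 7.731; Δt_2 = 7.731 × 18.1 = 139.9 ms.
Leg 3: γ = 11.5; Δt_3 = 11.50 × 34.8 = 400.2 ms.
Leg 4: γ = 1/√(1 − 0.960²) = 25/7 ≈ 3.571; Δt_4 = 3.571 × 28.1 = 100.4 ms.
Total: 143.7 + 139.9 + 400.2 + 100.4 ms.

Δt = 784 ms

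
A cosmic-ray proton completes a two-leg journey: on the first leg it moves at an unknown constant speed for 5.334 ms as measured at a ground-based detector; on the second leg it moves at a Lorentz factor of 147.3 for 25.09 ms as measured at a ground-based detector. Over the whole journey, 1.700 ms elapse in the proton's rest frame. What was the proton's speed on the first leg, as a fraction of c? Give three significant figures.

β = 0.958

Leg 1: speed unknown; τ_1 = 5.334/γ_1.
Leg 2: γ = 147.3; τ_2 = 25.09/147.3 = 0.1703 ms.
Total proper time: τ_1 + 0.1703 = 1.700, so τ_1 = 1.700 − 0.1703 = 1.530 ms.
γ_1 = 5.334/1.530 = 3.487; β = √(1 − 1/γ²) = √0.9178.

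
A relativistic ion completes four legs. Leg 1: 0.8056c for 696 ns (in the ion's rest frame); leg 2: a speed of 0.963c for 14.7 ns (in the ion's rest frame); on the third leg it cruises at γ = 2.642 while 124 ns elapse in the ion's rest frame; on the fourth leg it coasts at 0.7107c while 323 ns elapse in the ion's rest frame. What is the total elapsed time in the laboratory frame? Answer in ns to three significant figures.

Leg 1: γ = 1/√(1 − 0.8056²) = 1/√0.3510 = 1.688; Δt_1 = 1.688 × 696 = 1175 ns.
Leg 2: γ = 1/√(1 − 0.963²) = 1/√0.07263 = 3.711; Δt_2 = 3.711 × 14.7 = 54.55 ns.
Leg 3: γ = 2.642; Δt_3 = 2.642 × 124 = 327.6 ns.
Leg 4: γ = 1/√(1 − 0.7107²) = 1/√0.4949 = 1.421; Δt_4 = 1.421 × 323 = 459.1 ns.
Total: 1175 + 54.55 + 327.6 + 459.1 ns.

Δt = 2020 ns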